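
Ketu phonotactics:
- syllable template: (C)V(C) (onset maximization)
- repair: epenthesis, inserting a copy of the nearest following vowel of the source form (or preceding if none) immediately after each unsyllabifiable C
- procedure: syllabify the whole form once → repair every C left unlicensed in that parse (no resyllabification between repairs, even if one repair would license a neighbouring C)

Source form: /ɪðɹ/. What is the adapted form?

ɪðɹɪ

The consonants /ɹ/ cannot be parsed into a legal (C)V(C) syllable (at most one coda consonant is licensed; onsets are limited to one consonant).
Each unlicensed consonant becomes the onset of a new syllable: /ɹ/ → /ɹɪ/.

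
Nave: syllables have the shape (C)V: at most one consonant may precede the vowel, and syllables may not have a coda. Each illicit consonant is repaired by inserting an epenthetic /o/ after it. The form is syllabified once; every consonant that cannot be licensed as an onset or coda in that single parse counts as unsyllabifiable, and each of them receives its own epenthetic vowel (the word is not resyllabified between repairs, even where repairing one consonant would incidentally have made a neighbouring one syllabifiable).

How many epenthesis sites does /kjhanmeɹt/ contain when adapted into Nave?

The unsyllabifiable consonants are /k/, /j/, /n/, /ɹ/, /t/; each receives one epenthetic vowel.

5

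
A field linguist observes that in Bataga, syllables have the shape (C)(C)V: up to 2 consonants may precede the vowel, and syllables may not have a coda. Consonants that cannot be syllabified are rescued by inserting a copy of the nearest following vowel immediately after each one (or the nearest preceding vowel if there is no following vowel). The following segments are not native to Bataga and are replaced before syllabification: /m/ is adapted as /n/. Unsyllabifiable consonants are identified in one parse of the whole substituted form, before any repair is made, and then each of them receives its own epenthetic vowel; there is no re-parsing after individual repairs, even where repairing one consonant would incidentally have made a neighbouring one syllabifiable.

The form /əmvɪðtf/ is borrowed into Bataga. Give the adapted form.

Substitution: /m/ → /n/, giving /ənvɪðtf/.
Syllabifying with onset maximization leaves /ð/, /t/, /f/ stranded (no codas are permitted; onsets may contain at most 2 consonants).
Each unlicensed consonant becomes the onset of a new syllable: /ð/ → /ðɪ/, /t/ → /tɪ/, /f/ → /fɪ/.

ənvɪðɪtɪfɪ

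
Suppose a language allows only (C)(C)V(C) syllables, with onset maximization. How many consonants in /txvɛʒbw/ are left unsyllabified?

3

The consonants /t/, /b/, /w/ cannot be parsed into a legal (C)(C)V(C) syllable (at most one coda consonant is licensed; onsets may contain at most 2 consonants).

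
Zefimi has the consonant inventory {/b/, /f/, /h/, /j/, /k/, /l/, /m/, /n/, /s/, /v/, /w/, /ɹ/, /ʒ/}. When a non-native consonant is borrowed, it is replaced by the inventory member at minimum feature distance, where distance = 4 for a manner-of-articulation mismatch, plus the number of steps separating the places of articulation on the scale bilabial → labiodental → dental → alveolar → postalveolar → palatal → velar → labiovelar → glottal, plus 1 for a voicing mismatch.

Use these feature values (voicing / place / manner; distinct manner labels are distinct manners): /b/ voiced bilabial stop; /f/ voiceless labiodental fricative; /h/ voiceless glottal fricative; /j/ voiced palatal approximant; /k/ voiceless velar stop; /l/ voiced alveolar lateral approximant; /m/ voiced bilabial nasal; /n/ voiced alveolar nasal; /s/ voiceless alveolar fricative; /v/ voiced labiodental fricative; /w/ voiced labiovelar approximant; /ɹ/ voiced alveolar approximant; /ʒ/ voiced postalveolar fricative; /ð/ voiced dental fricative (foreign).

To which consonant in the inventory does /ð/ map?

/v/ is closest: same manner (fricative), place distance 1 (dental→labiodental), same voicing; total 1. Next closest is /f/ at distance 2.

v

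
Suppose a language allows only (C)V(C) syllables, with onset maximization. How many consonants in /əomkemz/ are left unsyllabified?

Under (C)V(C), the unsyllabifiable consonants are /z/ (at most one coda consonant is licensed; onsets are limited to one consonant).

1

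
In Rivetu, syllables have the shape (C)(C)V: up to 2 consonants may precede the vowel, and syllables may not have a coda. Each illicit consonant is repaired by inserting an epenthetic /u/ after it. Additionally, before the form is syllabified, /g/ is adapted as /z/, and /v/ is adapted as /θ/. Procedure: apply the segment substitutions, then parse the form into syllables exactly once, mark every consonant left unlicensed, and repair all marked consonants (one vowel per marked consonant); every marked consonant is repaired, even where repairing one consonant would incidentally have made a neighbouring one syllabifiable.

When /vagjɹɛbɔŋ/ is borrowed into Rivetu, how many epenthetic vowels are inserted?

2

After substitution the input is /θazjɹɛbɔŋ/.
The unsyllabifiable consonants are /z/, /ŋ/; each receives one epenthetic vowel.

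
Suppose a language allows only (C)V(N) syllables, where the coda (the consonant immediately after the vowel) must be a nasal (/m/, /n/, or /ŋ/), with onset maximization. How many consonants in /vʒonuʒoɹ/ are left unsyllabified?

Under (C)V(N), the unsyllabifiable consonants are /v/, /ɹ/ (only a nasal (/m/, /n/, or /ŋ/) is licensed in coda position; onsets are limited to one consonant).

2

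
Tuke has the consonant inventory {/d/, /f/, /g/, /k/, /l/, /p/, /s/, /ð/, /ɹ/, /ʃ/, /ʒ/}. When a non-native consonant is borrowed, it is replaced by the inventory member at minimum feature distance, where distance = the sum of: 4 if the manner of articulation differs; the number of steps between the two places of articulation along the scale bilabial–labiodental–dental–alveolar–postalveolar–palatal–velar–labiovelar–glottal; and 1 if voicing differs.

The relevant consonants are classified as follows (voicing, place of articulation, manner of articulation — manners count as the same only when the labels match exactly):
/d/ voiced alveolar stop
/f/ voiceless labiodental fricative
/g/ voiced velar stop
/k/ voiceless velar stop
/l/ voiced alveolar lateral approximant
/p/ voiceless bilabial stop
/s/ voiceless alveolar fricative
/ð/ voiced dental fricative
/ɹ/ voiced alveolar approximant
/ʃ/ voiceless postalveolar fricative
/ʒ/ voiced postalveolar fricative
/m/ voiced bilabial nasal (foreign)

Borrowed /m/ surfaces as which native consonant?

p

/p/ is closest: manner differs (nasal→stop, +4), place distance 0 (bilabial→bilabial), voicing differs (+1); total 5. Next closest is /f/ at distance 6.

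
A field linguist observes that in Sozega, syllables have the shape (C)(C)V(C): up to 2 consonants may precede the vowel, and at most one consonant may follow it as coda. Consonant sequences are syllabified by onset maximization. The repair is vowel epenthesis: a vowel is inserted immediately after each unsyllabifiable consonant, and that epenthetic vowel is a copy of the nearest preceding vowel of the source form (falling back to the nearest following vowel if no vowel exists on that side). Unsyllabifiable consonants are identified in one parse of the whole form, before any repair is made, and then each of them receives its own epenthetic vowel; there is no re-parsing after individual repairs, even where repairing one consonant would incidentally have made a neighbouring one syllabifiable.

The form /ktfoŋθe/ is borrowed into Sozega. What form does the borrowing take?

Syllabifying with onset maximization leaves /k/ stranded (at most one coda consonant is licensed; onsets may contain at most 2 consonants).
Each unlicensed consonant becomes the onset of a new syllable: /k/ → /ko/.

kotfoŋθe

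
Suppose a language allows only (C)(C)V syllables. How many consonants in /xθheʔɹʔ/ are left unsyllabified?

Syllabifying with onset maximization leaves /x/, /ʔ/, /ɹ/, /ʔ/ stranded (no codas are permitted; onsets may contain at most 2 consonants).

4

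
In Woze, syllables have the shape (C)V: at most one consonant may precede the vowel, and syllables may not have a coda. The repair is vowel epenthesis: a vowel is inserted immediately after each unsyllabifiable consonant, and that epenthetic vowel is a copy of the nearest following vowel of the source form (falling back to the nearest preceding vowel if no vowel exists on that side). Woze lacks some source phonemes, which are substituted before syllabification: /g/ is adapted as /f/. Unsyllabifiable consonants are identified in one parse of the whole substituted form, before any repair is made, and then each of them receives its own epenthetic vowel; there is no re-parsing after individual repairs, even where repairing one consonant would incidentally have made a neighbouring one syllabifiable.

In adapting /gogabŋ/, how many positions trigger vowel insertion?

After substitution the input is /fofabŋ/.
The unsyllabifiable consonants are /b/, /ŋ/; each receives one epenthetic vowel.

2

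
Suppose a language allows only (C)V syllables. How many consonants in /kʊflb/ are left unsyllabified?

Under (C)V, the unsyllabifiable consonants are /f/, /l/, /b/ (no codas are permitted; onsets are limited to one consonant).

3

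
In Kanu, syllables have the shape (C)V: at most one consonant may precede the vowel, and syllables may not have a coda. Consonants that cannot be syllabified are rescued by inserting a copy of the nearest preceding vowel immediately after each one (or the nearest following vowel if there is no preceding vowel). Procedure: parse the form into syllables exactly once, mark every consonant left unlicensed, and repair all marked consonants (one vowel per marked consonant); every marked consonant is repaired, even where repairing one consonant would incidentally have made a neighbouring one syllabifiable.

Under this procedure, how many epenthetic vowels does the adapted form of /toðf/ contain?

The unsyllabifiable consonants are /ð/, /f/; each receives one epenthetic vowel.

2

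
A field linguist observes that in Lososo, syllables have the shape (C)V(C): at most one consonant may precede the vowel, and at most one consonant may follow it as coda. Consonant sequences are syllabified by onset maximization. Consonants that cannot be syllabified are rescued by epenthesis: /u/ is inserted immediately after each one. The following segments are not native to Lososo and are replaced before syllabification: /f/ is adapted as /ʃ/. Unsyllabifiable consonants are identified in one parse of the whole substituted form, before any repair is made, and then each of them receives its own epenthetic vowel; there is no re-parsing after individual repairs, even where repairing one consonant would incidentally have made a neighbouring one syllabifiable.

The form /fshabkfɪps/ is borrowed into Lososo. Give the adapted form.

Substitution: /f/ → /ʃ/, giving /ʃshabkʃɪps/.
The consonants /ʃ/, /s/, /k/, /s/ cannot be parsed into a legal (C)V(C) syllable (at most one coda consonant is licensed; onsets are limited to one consonant).
Inserting the epenthetic vowel yields /ʃ/ → /ʃu/, /s/ → /su/, /k/ → /ku/, /s/ → /su/.

ʃusuhabkuʃɪpsu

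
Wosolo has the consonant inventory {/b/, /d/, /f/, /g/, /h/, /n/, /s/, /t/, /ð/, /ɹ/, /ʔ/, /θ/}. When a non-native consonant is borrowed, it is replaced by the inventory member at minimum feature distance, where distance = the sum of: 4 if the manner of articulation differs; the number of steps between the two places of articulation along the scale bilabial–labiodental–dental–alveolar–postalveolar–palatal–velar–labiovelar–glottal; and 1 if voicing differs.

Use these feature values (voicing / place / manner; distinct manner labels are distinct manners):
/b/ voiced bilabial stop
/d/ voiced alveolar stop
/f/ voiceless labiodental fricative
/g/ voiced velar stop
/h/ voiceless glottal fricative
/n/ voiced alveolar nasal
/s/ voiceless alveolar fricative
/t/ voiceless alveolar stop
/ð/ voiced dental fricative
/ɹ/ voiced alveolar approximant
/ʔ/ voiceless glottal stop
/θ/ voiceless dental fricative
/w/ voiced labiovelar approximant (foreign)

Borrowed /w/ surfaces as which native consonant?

/ɹ/ is closest: same manner (approximant), place distance 4 (labiovelar→alveolar), same voicing; total 4. Next closest is /g/ at distance 5.

ɹ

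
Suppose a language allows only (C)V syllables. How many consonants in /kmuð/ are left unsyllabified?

2

The consonants /k/, /ð/ cannot be parsed into a legal (C)V syllable (no codas are permitted; onsets are limited to one consonant).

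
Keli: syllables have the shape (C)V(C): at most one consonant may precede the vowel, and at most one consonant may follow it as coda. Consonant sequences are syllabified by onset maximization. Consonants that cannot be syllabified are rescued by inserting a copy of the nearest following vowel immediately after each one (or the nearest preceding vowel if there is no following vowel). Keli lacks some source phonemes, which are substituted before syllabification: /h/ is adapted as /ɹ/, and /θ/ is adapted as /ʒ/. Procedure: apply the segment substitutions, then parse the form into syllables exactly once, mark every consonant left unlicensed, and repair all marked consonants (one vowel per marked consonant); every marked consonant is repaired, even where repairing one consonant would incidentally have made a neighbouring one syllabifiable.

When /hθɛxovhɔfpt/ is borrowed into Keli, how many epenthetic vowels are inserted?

3

After substitution the input is /ɹʒɛxovɹɔfpt/.
The unsyllabifiable consonants are /ɹ/, /p/, /t/; each receives one epenthetic vowel.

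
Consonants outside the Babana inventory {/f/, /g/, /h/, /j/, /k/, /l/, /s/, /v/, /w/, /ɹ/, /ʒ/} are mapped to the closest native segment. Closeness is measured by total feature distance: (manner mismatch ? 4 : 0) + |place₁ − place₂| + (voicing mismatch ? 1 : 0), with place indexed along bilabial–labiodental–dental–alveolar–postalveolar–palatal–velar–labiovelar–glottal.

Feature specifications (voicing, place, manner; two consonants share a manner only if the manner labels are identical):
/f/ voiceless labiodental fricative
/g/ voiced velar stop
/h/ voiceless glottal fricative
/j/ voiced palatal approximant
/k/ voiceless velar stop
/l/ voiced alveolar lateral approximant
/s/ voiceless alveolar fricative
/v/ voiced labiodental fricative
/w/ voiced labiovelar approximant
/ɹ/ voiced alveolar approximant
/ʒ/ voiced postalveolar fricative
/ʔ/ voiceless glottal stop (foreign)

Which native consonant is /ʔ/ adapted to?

/k/ is closest: same manner (stop), place distance 2 (glottal→velar), same voicing; total 2. Next closest is /g/ at distance 3.

k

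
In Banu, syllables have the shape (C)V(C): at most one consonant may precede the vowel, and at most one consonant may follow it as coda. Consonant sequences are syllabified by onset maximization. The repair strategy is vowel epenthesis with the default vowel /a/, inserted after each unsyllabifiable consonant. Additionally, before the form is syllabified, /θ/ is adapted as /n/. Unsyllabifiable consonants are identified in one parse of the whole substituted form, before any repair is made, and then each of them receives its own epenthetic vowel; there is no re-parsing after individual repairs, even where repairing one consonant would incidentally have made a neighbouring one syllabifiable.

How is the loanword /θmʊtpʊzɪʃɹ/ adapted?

Substitution: /θ/ → /n/, giving /nmʊtpʊzɪʃɹ/.
Syllabifying with onset maximization leaves /n/, /ɹ/ stranded (at most one coda consonant is licensed; onsets are limited to one consonant).
Each unlicensed consonant becomes the onset of a new syllable: /n/ → /na/, /ɹ/ → /ɹa/.

namʊtpʊzɪʃɹa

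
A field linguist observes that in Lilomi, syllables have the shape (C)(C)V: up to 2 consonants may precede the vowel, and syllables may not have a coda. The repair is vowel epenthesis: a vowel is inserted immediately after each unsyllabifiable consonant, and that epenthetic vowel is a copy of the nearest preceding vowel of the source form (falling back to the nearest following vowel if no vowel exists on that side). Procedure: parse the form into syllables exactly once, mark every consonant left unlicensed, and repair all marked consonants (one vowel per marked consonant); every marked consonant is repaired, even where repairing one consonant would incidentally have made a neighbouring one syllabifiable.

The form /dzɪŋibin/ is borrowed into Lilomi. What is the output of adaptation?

The consonants /n/ cannot be parsed into a legal (C)(C)V syllable (no codas are permitted; onsets may contain at most 2 consonants).
Epenthesis after each stranded consonant: /n/ → /ni/.

dzɪŋibini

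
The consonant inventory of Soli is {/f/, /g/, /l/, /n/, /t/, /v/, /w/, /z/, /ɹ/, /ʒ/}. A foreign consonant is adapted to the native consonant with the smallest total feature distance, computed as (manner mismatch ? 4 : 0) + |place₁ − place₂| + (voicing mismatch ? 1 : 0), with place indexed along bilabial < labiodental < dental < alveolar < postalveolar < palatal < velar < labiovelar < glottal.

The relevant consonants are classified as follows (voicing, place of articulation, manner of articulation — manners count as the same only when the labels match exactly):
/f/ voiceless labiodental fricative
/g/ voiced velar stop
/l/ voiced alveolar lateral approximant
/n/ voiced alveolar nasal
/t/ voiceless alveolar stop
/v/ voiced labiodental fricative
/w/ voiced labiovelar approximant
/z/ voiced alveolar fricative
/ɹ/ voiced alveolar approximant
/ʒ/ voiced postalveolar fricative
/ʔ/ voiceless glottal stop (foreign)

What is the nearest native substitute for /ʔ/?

/g/ is closest: same manner (stop), place distance 2 (glottal→velar), voicing differs (+1); total 3. Next closest is /t/ at distance 5.

g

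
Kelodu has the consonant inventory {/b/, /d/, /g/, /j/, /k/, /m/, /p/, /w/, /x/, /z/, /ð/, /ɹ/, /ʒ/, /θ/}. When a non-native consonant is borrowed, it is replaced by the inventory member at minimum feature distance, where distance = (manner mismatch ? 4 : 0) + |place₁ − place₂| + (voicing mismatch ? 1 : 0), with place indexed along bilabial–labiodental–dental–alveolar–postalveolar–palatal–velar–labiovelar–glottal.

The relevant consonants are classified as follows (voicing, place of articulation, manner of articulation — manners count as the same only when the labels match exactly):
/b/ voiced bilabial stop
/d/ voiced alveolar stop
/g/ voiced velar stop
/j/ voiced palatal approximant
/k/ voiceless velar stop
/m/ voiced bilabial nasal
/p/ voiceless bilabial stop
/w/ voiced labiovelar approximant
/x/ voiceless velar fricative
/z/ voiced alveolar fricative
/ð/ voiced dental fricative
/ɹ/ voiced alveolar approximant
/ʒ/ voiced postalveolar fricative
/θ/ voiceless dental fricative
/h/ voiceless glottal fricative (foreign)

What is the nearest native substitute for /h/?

x

/x/ is closest: same manner (fricative), place distance 2 (glottal→velar), same voicing; total 2. Next closest is /ʒ/ at distance 5.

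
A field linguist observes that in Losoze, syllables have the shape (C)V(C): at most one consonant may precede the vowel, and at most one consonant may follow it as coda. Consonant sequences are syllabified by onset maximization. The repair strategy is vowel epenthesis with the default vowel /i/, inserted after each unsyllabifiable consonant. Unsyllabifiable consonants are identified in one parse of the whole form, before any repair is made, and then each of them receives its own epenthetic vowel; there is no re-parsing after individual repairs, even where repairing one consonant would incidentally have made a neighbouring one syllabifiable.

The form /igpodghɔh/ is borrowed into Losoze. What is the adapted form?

Syllabifying with onset maximization leaves /g/ stranded (at most one coda consonant is licensed; onsets are limited to one consonant).
Epenthesis after each stranded consonant: /g/ → /gi/.

igpodgihɔh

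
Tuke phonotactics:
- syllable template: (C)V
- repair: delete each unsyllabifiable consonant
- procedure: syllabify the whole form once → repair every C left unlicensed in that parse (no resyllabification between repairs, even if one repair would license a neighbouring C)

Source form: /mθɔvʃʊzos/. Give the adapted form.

Under (C)V, the unsyllabifiable consonants are /m/, /v/, /s/ (no codas are permitted; onsets are limited to one consonant).
Each unlicensed consonant is deleted: /m/, /v/, /s/.

θɔʃʊzo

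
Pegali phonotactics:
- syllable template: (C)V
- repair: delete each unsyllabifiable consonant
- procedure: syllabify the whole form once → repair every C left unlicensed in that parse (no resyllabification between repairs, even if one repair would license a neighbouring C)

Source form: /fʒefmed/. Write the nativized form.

Syllabifying with onset maximization leaves /f/, /f/, /d/ stranded (no codas are permitted; onsets are limited to one consonant).
Deletion applies to /f/, /f/, /d/.

ʒeme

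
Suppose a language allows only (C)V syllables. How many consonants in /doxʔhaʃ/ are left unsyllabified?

3

Under (C)V, the unsyllabifiable consonants are /x/, /ʔ/, /ʃ/ (no codas are permitted; onsets are limited to one consonant).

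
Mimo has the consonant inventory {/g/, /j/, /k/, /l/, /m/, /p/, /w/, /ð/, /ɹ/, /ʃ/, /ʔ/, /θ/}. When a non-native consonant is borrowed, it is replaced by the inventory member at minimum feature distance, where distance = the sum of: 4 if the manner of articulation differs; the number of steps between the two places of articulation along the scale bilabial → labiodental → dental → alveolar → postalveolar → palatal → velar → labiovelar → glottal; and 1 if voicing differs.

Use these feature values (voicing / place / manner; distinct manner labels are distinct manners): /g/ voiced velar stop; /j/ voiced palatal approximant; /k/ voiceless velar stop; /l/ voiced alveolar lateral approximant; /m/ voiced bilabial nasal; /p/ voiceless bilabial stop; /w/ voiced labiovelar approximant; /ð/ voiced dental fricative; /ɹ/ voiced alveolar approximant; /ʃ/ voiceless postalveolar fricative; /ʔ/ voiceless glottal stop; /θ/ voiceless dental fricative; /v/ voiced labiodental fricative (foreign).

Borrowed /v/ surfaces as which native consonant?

ð

/ð/ is closest: same manner (fricative), place distance 1 (labiodental→dental), same voicing; total 1. Next closest is /θ/ at distance 2.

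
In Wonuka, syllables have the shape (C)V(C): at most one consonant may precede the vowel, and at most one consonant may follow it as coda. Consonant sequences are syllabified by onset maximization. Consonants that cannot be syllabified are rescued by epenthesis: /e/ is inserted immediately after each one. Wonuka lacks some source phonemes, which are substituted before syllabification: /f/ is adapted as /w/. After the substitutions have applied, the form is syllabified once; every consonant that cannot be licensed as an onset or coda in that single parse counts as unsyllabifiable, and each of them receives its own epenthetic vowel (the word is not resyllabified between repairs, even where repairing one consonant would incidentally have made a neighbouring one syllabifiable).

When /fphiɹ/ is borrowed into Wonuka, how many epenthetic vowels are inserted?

After substitution the input is /wphiɹ/.
The unsyllabifiable consonants are /w/, /p/; each receives one epenthetic vowel.

2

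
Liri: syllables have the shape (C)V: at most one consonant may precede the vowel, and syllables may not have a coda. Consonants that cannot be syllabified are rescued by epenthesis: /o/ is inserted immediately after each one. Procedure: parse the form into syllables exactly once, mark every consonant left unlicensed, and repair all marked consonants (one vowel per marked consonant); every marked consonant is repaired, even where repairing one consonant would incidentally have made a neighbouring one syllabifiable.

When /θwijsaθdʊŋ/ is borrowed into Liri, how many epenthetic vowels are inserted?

4

The unsyllabifiable consonants are /θ/, /j/, /θ/, /ŋ/; each receives one epenthetic vowel.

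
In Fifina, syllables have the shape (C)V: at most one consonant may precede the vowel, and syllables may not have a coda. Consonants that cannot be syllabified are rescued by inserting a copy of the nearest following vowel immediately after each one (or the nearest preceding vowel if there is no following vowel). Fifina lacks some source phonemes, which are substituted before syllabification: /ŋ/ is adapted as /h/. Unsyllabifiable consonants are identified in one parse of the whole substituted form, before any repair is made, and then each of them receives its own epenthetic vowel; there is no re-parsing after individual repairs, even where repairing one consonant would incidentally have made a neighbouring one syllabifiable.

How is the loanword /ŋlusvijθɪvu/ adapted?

hulusivijɪθɪvu

Substitution: /ŋ/ → /h/, giving /hlusvijθɪvu/.
The consonants /h/, /s/, /j/ cannot be parsed into a legal (C)V syllable (no codas are permitted; onsets are limited to one consonant).
Inserting the epenthetic vowel yields /h/ → /hu/, /s/ → /si/, /j/ → /jɪ/.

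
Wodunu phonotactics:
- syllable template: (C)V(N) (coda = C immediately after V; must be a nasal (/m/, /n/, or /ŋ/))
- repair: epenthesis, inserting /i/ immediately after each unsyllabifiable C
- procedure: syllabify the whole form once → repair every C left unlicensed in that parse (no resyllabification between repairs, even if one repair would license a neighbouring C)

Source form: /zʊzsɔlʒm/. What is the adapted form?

zʊzisɔliʒimi

Syllabifying with onset maximization leaves /z/, /l/, /ʒ/, /m/ stranded (only a nasal (/m/, /n/, or /ŋ/) is licensed in coda position; onsets are limited to one consonant).
Each unlicensed consonant becomes the onset of a new syllable: /z/ → /zi/, /l/ → /li/, /ʒ/ → /ʒi/, /m/ → /mi/.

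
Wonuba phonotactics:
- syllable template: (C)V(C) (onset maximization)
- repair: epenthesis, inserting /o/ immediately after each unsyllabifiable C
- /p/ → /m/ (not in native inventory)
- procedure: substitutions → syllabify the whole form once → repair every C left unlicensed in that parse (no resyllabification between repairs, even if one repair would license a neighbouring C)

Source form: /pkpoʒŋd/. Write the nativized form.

mokomoʒŋodo

Substitution: /p/ → /m/, giving /mkmoʒŋd/.
The consonants /m/, /k/, /ŋ/, /d/ cannot be parsed into a legal (C)V(C) syllable (at most one coda consonant is licensed; onsets are limited to one consonant).
Epenthesis after each stranded consonant: /m/ → /mo/, /k/ → /ko/, /ŋ/ → /ŋo/, /d/ → /do/.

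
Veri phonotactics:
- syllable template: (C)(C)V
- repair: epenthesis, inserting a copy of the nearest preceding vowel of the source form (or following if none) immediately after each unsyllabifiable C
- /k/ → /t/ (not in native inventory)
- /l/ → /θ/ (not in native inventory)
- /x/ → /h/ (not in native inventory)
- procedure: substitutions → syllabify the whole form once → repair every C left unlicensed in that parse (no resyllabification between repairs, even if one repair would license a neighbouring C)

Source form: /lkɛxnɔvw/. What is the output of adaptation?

θtɛhnɔvɔwɔ

Substitution: /l/ → /θ/, /k/ → /t/, /x/ → /h/, giving /θtɛhnɔvw/.
Under (C)(C)V, the unsyllabifiable consonants are /v/, /w/ (no codas are permitted; onsets may contain at most 2 consonants).
Epenthesis after each stranded consonant: /v/ → /vɔ/, /w/ → /wɔ/.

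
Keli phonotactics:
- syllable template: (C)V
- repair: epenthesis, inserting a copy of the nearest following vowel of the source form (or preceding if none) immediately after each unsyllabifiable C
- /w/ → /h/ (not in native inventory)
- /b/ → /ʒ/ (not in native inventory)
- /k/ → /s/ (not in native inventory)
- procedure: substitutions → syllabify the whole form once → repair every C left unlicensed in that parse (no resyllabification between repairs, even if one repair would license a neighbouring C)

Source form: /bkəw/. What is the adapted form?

Substitution: /b/ → /ʒ/, /k/ → /s/, /w/ → /h/, giving /ʒsəh/.
Syllabifying with onset maximization leaves /ʒ/, /h/ stranded (no codas are permitted; onsets are limited to one consonant).
Each unlicensed consonant becomes the onset of a new syllable: /ʒ/ → /ʒə/, /h/ → /hə/.

ʒəsəhə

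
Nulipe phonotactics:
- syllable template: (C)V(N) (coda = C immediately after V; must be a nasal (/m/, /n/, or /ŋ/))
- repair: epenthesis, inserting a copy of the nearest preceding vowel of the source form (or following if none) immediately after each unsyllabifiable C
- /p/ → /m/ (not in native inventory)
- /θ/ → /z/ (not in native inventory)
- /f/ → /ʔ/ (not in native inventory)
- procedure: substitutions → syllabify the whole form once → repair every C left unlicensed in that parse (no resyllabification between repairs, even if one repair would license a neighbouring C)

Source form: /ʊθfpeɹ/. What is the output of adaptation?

Substitution: /θ/ → /z/, /f/ → /ʔ/, /p/ → /m/, giving /ʊzʔmeɹ/.
Syllabifying with onset maximization leaves /z/, /ʔ/, /ɹ/ stranded (only a nasal (/m/, /n/, or /ŋ/) is licensed in coda position; onsets are limited to one consonant).
Inserting the epenthetic vowel yields /z/ → /zʊ/, /ʔ/ → /ʔʊ/, /ɹ/ → /ɹe/.

ʊzʊʔʊmeɹe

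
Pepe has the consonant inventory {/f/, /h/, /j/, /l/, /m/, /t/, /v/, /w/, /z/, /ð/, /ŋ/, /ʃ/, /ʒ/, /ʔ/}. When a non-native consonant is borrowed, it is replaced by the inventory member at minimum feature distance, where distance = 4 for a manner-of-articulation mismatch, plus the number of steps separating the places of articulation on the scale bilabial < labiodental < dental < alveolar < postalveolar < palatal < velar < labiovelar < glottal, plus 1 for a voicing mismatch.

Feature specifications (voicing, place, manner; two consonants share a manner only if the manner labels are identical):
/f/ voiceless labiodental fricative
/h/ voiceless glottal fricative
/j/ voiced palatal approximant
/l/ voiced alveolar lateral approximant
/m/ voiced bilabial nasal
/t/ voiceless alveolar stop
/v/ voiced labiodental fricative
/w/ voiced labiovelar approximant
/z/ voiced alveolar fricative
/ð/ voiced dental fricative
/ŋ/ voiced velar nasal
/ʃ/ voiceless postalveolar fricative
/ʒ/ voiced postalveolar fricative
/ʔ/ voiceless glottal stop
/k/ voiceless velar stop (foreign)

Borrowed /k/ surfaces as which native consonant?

/ʔ/ is closest: same manner (stop), place distance 2 (velar→glottal), same voicing; total 2. Next closest is /t/ at distance 3.

ʔ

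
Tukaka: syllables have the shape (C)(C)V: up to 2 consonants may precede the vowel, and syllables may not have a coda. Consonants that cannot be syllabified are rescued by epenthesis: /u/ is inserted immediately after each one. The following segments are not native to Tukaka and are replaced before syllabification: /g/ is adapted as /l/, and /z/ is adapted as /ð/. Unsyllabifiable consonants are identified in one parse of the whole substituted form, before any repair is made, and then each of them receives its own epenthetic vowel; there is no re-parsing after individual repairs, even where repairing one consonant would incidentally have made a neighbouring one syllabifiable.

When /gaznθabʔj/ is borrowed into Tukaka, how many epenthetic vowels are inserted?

After substitution the input is /laðnθabʔj/.
The unsyllabifiable consonants are /ð/, /b/, /ʔ/, /j/; each receives one epenthetic vowel.

4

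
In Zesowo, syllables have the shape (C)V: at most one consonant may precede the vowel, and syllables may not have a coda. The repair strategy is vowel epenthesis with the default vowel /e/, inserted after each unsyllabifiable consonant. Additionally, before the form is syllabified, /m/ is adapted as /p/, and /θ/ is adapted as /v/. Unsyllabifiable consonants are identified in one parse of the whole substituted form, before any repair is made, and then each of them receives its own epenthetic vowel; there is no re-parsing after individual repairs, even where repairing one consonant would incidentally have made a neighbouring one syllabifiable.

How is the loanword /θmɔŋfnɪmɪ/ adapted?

Substitution: /θ/ → /v/, /m/ → /p/, giving /vpɔŋfnɪpɪ/.
Syllabifying with onset maximization leaves /v/, /ŋ/, /f/ stranded (no codas are permitted; onsets are limited to one consonant).
Inserting the epenthetic vowel yields /v/ → /ve/, /ŋ/ → /ŋe/, /f/ → /fe/.

vepɔŋefenɪpɪ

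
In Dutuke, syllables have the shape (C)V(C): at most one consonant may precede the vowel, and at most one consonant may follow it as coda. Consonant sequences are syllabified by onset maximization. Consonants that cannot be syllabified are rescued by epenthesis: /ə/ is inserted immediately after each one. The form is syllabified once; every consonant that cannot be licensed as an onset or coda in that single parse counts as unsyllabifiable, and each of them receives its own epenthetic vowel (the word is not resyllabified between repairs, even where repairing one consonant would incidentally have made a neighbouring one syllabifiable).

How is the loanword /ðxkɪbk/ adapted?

ðəxəkɪbkə

Under (C)V(C), the unsyllabifiable consonants are /ð/, /x/, /k/ (at most one coda consonant is licensed; onsets are limited to one consonant).
Epenthesis after each stranded consonant: /ð/ → /ðə/, /x/ → /xə/, /k/ → /kə/.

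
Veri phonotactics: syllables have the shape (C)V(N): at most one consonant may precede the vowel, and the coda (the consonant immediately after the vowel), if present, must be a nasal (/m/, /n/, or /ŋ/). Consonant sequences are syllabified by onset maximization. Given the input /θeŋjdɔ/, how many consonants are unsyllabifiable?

Syllabifying with onset maximization leaves /j/ stranded (only a nasal (/m/, /n/, or /ŋ/) is licensed in coda position; onsets are limited to one consonant).

1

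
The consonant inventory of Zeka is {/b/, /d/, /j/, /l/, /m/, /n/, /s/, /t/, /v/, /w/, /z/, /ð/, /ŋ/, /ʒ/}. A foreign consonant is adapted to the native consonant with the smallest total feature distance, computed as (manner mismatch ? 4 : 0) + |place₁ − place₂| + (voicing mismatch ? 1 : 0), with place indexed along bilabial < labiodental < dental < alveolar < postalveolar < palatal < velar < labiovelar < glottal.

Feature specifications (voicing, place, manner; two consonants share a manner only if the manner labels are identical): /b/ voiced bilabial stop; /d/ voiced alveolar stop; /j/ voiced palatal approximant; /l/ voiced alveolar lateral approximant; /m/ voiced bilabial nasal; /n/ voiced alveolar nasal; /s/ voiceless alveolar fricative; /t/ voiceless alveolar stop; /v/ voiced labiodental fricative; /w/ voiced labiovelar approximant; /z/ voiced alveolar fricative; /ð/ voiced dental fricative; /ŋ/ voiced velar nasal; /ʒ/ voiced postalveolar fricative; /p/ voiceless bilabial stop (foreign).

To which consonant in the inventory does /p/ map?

b

/b/ is closest: same manner (stop), place distance 0 (bilabial→bilabial), voicing differs (+1); total 1. Next closest is /t/ at distance 3.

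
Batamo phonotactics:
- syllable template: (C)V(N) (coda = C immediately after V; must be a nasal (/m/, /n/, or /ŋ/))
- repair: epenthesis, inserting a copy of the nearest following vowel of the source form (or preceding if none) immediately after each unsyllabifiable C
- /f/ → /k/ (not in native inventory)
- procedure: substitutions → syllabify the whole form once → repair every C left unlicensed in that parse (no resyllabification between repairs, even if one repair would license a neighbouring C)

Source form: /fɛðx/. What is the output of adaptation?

kɛðɛxɛ

Substitution: /f/ → /k/, giving /kɛðx/.
Under (C)V(N), the unsyllabifiable consonants are /ð/, /x/ (only a nasal (/m/, /n/, or /ŋ/) is licensed in coda position; onsets are limited to one consonant).
Inserting the epenthetic vowel yields /ð/ → /ðɛ/, /x/ → /xɛ/.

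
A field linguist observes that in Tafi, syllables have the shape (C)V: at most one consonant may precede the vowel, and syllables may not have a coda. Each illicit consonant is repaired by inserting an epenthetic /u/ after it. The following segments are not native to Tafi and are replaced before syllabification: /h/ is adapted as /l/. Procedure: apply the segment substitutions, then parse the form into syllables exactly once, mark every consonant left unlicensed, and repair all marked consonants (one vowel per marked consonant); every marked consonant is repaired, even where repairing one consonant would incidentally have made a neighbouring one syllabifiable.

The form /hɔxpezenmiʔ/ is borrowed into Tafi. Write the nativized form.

lɔxupezenumiʔu

Substitution: /h/ → /l/, giving /lɔxpezenmiʔ/.
The consonants /x/, /n/, /ʔ/ cannot be parsed into a legal (C)V syllable (no codas are permitted; onsets are limited to one consonant).
Inserting the epenthetic vowel yields /x/ → /xu/, /n/ → /nu/, /ʔ/ → /ʔu/.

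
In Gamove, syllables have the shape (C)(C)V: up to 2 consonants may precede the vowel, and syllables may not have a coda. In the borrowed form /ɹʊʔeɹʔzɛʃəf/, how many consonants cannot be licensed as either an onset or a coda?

2

The consonants /ɹ/, /f/ cannot be parsed into a legal (C)(C)V syllable (no codas are permitted; onsets may contain at most 2 consonants).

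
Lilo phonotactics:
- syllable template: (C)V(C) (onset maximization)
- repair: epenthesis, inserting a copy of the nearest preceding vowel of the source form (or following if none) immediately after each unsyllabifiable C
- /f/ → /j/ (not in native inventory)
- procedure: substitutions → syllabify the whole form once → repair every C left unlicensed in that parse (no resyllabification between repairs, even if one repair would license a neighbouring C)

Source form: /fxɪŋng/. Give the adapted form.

Substitution: /f/ → /j/, giving /jxɪŋng/.
Syllabifying with onset maximization leaves /j/, /n/, /g/ stranded (at most one coda consonant is licensed; onsets are limited to one consonant).
Each unlicensed consonant becomes the onset of a new syllable: /j/ → /jɪ/, /n/ → /nɪ/, /g/ → /gɪ/.

jɪxɪŋnɪgɪ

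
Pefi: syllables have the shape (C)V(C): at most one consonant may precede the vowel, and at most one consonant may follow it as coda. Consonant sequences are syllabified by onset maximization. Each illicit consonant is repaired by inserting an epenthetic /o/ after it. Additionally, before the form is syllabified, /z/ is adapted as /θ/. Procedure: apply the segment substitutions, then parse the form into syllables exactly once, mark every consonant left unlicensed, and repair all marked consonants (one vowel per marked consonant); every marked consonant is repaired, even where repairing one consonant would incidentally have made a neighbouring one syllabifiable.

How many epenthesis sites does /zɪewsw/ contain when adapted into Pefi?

2

After substitution the input is /θɪewsw/.
The unsyllabifiable consonants are /s/, /w/; each receives one epenthetic vowel.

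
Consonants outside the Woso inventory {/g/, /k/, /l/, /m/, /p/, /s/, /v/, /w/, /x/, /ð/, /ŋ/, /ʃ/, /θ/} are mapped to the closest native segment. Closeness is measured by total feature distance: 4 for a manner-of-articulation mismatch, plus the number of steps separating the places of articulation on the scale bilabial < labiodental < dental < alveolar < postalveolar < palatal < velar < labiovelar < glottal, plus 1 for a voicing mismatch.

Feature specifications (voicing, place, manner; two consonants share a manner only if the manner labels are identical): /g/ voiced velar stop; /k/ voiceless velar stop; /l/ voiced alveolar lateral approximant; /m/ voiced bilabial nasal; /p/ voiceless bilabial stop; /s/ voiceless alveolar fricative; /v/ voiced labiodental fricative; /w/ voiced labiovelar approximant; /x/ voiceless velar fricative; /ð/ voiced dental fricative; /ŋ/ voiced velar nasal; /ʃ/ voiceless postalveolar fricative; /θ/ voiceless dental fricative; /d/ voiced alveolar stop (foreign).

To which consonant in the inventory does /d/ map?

g

/g/ is closest: same manner (stop), place distance 3 (alveolar→velar), same voicing; total 3. Next closest is /k/ at distance 4.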